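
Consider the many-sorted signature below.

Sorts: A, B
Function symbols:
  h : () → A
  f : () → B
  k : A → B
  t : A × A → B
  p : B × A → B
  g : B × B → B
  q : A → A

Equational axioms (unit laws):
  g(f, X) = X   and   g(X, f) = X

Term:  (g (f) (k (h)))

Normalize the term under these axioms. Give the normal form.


normal form = (k (h))

1. (g (f) (k (h)))  →  (k (h))


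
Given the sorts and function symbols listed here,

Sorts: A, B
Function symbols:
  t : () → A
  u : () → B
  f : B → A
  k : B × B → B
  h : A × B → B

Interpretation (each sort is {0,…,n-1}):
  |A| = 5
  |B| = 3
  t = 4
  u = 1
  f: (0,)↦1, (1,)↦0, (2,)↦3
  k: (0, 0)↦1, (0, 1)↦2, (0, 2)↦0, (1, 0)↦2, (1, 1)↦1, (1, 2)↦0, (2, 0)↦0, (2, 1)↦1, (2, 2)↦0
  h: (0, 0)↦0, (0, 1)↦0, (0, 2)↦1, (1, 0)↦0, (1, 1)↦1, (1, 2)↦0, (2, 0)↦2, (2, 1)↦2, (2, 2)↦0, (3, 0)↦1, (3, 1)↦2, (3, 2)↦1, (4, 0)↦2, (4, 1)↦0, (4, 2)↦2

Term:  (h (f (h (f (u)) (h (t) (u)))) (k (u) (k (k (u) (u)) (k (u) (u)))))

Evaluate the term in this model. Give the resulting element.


  u = 1
  (f (u)) = f(1,) = 0
  t = 4
  u = 1
  (h (t) (u)) = h(4, 1) = 0
  (h (f (u)) (h (t) (u))) = h(0, 0) = 0
  (f (h (f (u)) (h (t) (u)))) = f(0,) = 1
  u = 1
  u = 1
  u = 1
  (k (u) (u)) = k(1, 1) = 1
  u = 1
  u = 1
  (k (u) (u)) = k(1, 1) = 1
  (k (k (u) (u)) (k (u) (u))) = k(1, 1) = 1
  (k (u) (k (k (u) (u)) (k (u) (u)))) = k(1, 1) = 1
  (h (f (h (f (u)) (h (t) (u)))) (k (u) (k (k (u) (u)) (k (u) (u))))) = h(1, 1) = 1

value = 1


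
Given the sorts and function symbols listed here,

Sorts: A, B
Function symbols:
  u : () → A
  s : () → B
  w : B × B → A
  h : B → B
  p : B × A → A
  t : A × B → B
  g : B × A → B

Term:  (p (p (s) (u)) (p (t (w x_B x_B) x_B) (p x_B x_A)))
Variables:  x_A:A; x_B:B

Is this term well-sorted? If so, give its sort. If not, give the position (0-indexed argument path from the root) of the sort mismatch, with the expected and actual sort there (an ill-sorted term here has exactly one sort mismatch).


    (s) : B
    (u) : A
  (p (s) (u)) : A
        x_B : B
        x_B : B
      (w x_B x_B) : A
      x_B : B
    (t (w x_B x_B) x_B) : B
      x_B : B
      x_A : A
    (p x_B x_A) : A
  (p (t (w x_B x_B) x_B) (p x_B x_A)) : A
(p (p (s) (u)) (p (t (w x_B x_B) x_B) (p x_B x_A))) : ✗ arg 0 at [0] has sort A, expected B

ill-sorted at position [0]: expected B, got A


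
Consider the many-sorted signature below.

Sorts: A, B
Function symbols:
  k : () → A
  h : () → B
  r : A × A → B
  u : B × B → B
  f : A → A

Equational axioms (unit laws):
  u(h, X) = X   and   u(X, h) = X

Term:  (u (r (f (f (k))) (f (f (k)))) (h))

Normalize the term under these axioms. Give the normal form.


normal form = (r (f (f (k))) (f (f (k))))

1. (u (r (f (f (k))) (f (f (k)))) (h))  →  (r (f (f (k))) (f (f (k))))


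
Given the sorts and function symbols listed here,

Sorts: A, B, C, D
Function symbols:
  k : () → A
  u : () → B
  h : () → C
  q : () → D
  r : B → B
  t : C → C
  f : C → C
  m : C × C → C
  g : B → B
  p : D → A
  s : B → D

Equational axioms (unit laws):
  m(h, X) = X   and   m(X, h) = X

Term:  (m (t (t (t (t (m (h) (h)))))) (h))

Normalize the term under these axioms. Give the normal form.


1. (m (t (t (t (t (m (h) (h)))))) (h))  →  (t (t (t (t (m (h) (h))))))
2. (t (t (t (t (m (h) (h))))))  →  (t (t (t (t (h)))))

normal form = (t (t (t (t (h)))))


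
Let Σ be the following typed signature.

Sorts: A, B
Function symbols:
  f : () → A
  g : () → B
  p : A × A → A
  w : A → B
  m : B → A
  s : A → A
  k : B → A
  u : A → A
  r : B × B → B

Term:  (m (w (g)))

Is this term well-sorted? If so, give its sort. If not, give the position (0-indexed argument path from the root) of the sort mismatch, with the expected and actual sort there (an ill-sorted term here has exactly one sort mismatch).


ill-sorted at position [0, 0]: expected A, got B

    (g) : B
  (w (g)) : ✗ arg 0 at [0, 0] has sort B, expected A


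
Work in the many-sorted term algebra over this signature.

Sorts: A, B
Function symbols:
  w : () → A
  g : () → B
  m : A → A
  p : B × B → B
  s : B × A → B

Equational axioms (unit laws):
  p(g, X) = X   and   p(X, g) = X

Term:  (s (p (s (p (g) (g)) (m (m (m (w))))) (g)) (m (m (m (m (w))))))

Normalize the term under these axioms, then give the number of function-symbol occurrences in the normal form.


1. (s (p (s (p (g) (g)) (m (m (m (w))))) (g)) (m (m (m (m (w))))))  →  (s (s (p (g) (g)) (m (m (m (w))))) (m (m (m (m (w))))))
2. (s (s (p (g) (g)) (m (m (m (w))))) (m (m (m (m (w))))))  →  (s (s (g) (m (m (m (w))))) (m (m (m (m (w))))))
normal form: (s (s (g) (m (m (m (w))))) (m (m (m (m (w))))))

size = 12


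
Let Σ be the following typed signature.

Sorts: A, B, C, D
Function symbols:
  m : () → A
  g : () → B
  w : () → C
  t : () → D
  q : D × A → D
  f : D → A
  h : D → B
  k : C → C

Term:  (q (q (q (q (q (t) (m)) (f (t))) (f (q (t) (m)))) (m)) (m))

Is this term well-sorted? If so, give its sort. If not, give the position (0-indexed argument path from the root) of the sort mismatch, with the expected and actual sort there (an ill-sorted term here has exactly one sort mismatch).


          (t) : D
          (m) : A
        (q (t) (m)) : D
          (t) : D
        (f (t)) : A
      (q (q (t) (m)) (f (t))) : D
          (t) : D
          (m) : A
        (q (t) (m)) : D
      (f (q (t) (m))) : A
    (q (q (q (t) (m)) (f (t))) (f (q (t) (m)))) : D
    (m) : A
  (q (q (q (q (t) (m)) (f (t))) (f (q (t) (m)))) (m)) : D
  (m) : A
(q (q (q (q (q (t) (m)) (f (t))) (f (q (t) (m)))) (m)) (m)) : D

well-sorted; sort = D


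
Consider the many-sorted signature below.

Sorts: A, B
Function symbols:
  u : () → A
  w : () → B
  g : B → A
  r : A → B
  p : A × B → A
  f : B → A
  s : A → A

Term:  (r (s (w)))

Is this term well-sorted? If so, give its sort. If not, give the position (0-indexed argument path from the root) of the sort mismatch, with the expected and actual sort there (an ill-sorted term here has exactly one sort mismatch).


ill-sorted at position [0, 0]: expected A, got B

    (w) : B
  (s (w)) : ✗ arg 0 at [0, 0] has sort B, expected A


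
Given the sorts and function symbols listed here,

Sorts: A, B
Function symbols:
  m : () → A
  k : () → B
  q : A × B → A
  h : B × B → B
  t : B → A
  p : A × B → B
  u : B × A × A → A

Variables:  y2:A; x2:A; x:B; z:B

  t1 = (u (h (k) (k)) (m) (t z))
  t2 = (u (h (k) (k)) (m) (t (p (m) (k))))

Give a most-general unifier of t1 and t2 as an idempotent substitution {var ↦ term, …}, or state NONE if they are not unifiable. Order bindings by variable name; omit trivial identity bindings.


{z ↦ (p (m) (k))}


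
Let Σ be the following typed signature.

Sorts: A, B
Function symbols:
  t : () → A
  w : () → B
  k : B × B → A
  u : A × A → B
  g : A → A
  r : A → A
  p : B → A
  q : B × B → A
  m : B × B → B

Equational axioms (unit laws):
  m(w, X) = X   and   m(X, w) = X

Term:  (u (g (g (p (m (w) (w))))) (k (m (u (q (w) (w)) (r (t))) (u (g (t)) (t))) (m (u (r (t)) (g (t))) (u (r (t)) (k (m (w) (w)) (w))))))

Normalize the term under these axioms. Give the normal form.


normal form = (u (g (g (p (w)))) (k (m (u (q (w) (w)) (r (t))) (u (g (t)) (t))) (m (u (r (t)) (g (t))) (u (r (t)) (k (w) (w))))))

1. (u (g (g (p (m (w) (w))))) (k (m (u (q (w) (w)) (r (t))) (u (g (t)) (t))) (m (u (r (t)) (g (t))) (u (r (t)) (k (m (w) (w)) (w))))))  →  (u (g (g (p (w)))) (k (m (u (q (w) (w)) (r (t))) (u (g (t)) (t))) (m (u (r (t)) (g (t))) (u (r (t)) (k (m (w) (w)) (w))))))
2. (u (g (g (p (w)))) (k (m (u (q (w) (w)) (r (t))) (u (g (t)) (t))) (m (u (r (t)) (g (t))) (u (r (t)) (k (m (w) (w)) (w))))))  →  (u (g (g (p (w)))) (k (m (u (q (w) (w)) (r (t))) (u (g (t)) (t))) (m (u (r (t)) (g (t))) (u (r (t)) (k (w) (w))))))


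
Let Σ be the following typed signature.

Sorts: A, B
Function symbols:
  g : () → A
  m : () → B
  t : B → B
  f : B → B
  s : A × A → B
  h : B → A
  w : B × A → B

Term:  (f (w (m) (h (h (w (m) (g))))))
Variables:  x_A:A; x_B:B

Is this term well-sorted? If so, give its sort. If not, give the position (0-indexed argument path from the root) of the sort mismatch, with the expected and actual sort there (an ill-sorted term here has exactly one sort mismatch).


    (m) : B
          (m) : B
          (g) : A
        (w (m) (g)) : B
      (h (w (m) (g))) : A
    (h (h (w (m) (g)))) : ✗ arg 0 at [0, 1, 0] has sort A, expected B

ill-sorted at position [0, 1, 0]: expected B, got A


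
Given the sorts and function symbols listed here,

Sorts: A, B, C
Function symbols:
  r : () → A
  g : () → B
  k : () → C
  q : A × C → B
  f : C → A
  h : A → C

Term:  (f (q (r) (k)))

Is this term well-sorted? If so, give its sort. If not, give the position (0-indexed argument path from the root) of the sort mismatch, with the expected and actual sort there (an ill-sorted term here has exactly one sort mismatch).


    (r) : A
    (k) : C
  (q (r) (k)) : B
(f (q (r) (k))) : ✗ arg 0 at [0] has sort B, expected C

ill-sorted at position [0]: expected C, got B


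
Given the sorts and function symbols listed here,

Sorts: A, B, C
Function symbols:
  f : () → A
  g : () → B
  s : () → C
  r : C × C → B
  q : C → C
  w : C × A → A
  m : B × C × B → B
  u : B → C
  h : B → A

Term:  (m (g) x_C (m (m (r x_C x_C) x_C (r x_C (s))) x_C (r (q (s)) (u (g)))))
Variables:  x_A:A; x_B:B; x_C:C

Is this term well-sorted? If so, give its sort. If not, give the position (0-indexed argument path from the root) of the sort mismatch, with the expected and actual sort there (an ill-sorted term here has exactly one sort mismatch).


  (g) : B
  x_C : C
        x_C : C
        x_C : C
      (r x_C x_C) : B
      x_C : C
        x_C : C
        (s) : C
      (r x_C (s)) : B
    (m (r x_C x_C) x_C (r x_C (s))) : B
    x_C : C
        (s) : C
      (q (s)) : C
        (g) : B
      (u (g)) : C
    (r (q (s)) (u (g))) : B
  (m (m (r x_C x_C) x_C (r x_C (s))) x_C (r (q (s)) (u (g)))) : B
(m (g) x_C (m (m (r x_C x_C) x_C (r x_C (s))) x_C (r (q (s)) (u (g))))) : B

well-sorted; sort = B


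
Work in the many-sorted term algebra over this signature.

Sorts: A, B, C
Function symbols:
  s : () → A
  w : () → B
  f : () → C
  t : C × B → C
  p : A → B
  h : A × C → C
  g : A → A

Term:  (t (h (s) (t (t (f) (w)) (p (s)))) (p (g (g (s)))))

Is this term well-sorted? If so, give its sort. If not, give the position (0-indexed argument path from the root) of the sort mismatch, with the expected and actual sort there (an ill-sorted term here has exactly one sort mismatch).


well-sorted; sort = C

    (s) : A
        (f) : C
        (w) : B
      (t (f) (w)) : C
        (s) : A
      (p (s)) : B
    (t (t (f) (w)) (p (s))) : C
  (h (s) (t (t (f) (w)) (p (s)))) : C
        (s) : A
      (g (s)) : A
    (g (g (s))) : A
  (p (g (g (s)))) : B
(t (h (s) (t (t (f) (w)) (p (s)))) (p (g (g (s))))) : C


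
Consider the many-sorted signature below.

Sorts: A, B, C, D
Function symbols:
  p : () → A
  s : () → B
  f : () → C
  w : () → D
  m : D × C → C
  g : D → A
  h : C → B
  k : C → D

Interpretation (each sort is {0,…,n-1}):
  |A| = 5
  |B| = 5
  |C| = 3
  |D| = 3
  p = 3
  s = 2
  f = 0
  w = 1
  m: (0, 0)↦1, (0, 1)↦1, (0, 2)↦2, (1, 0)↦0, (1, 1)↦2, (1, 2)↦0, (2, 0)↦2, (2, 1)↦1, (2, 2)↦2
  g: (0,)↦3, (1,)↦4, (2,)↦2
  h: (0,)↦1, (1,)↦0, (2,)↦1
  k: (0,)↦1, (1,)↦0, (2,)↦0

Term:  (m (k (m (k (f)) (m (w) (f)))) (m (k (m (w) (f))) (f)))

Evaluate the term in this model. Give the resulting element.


value = 0

  f = 0
  (k (f)) = k(0,) = 1
  w = 1
  f = 0
  (m (w) (f)) = m(1, 0) = 0
  (m (k (f)) (m (w) (f))) = m(1, 0) = 0
  (k (m (k (f)) (m (w) (f)))) = k(0,) = 1
  w = 1
  f = 0
  (m (w) (f)) = m(1, 0) = 0
  (k (m (w) (f))) = k(0,) = 1
  f = 0
  (m (k (m (w) (f))) (f)) = m(1, 0) = 0
  (m (k (m (k (f)) (m (w) (f)))) (m (k (m (w) (f))) (f))) = m(1, 0) = 0


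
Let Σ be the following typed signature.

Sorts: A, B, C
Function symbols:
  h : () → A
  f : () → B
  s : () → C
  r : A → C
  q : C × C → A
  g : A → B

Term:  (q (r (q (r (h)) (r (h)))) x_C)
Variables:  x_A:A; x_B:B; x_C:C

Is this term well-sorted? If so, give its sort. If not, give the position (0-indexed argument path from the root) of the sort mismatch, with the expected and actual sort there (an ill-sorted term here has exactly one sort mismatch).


well-sorted; sort = A

        (h) : A
      (r (h)) : C
        (h) : A
      (r (h)) : C
    (q (r (h)) (r (h))) : A
  (r (q (r (h)) (r (h)))) : C
  x_C : C
(q (r (q (r (h)) (r (h)))) x_C) : A


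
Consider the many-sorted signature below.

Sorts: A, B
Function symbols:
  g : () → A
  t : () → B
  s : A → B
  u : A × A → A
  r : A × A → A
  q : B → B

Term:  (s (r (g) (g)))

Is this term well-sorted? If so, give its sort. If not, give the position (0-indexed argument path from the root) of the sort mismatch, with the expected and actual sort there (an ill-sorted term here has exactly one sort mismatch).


well-sorted; sort = B

    (g) : A
    (g) : A
  (r (g) (g)) : A
(s (r (g) (g))) : B


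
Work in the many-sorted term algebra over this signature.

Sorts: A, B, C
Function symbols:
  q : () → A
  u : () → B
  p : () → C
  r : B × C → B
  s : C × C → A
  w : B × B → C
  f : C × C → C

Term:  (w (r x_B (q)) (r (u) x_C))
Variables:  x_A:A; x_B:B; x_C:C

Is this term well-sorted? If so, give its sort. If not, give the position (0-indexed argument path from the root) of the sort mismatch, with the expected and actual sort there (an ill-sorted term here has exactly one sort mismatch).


    x_B : B
    (q) : A
  (r x_B (q)) : ✗ arg 1 at [0, 1] has sort A, expected C
    (u) : B
    x_C : C
  (r (u) x_C) : B

ill-sorted at position [0, 1]: expected C, got A


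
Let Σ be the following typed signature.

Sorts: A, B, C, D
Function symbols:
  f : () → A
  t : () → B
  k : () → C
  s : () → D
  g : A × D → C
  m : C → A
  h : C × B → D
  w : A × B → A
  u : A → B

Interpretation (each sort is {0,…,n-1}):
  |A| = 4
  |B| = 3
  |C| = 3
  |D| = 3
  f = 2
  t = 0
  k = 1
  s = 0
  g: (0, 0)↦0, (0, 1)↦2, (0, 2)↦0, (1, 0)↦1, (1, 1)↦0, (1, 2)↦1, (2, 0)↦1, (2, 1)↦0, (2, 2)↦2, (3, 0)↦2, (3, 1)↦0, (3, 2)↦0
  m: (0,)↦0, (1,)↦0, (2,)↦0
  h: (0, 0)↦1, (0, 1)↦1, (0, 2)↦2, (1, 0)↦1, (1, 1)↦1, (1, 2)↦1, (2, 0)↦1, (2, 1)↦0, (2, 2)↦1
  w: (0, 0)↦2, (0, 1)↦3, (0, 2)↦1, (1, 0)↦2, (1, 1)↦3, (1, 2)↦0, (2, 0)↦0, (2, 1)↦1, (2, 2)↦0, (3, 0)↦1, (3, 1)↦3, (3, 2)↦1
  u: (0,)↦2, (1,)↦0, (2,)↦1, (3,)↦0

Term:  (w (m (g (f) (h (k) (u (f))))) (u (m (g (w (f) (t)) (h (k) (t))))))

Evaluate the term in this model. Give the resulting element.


value = 1

  f = 2
  k = 1
  f = 2
  (u (f)) = u(2,) = 1
  (h (k) (u (f))) = h(1, 1) = 1
  (g (f) (h (k) (u (f)))) = g(2, 1) = 0
  (m (g (f) (h (k) (u (f))))) = m(0,) = 0
  f = 2
  t = 0
  (w (f) (t)) = w(2, 0) = 0
  k = 1
  t = 0
  (h (k) (t)) = h(1, 0) = 1
  (g (w (f) (t)) (h (k) (t))) = g(0, 1) = 2
  (m (g (w (f) (t)) (h (k) (t)))) = m(2,) = 0
  (u (m (g (w (f) (t)) (h (k) (t))))) = u(0,) = 2
  (w (m (g (f) (h (k) (u (f))))) (u (m (g (w (f) (t)) (h (k) (t)))))) = w(0, 2) = 1


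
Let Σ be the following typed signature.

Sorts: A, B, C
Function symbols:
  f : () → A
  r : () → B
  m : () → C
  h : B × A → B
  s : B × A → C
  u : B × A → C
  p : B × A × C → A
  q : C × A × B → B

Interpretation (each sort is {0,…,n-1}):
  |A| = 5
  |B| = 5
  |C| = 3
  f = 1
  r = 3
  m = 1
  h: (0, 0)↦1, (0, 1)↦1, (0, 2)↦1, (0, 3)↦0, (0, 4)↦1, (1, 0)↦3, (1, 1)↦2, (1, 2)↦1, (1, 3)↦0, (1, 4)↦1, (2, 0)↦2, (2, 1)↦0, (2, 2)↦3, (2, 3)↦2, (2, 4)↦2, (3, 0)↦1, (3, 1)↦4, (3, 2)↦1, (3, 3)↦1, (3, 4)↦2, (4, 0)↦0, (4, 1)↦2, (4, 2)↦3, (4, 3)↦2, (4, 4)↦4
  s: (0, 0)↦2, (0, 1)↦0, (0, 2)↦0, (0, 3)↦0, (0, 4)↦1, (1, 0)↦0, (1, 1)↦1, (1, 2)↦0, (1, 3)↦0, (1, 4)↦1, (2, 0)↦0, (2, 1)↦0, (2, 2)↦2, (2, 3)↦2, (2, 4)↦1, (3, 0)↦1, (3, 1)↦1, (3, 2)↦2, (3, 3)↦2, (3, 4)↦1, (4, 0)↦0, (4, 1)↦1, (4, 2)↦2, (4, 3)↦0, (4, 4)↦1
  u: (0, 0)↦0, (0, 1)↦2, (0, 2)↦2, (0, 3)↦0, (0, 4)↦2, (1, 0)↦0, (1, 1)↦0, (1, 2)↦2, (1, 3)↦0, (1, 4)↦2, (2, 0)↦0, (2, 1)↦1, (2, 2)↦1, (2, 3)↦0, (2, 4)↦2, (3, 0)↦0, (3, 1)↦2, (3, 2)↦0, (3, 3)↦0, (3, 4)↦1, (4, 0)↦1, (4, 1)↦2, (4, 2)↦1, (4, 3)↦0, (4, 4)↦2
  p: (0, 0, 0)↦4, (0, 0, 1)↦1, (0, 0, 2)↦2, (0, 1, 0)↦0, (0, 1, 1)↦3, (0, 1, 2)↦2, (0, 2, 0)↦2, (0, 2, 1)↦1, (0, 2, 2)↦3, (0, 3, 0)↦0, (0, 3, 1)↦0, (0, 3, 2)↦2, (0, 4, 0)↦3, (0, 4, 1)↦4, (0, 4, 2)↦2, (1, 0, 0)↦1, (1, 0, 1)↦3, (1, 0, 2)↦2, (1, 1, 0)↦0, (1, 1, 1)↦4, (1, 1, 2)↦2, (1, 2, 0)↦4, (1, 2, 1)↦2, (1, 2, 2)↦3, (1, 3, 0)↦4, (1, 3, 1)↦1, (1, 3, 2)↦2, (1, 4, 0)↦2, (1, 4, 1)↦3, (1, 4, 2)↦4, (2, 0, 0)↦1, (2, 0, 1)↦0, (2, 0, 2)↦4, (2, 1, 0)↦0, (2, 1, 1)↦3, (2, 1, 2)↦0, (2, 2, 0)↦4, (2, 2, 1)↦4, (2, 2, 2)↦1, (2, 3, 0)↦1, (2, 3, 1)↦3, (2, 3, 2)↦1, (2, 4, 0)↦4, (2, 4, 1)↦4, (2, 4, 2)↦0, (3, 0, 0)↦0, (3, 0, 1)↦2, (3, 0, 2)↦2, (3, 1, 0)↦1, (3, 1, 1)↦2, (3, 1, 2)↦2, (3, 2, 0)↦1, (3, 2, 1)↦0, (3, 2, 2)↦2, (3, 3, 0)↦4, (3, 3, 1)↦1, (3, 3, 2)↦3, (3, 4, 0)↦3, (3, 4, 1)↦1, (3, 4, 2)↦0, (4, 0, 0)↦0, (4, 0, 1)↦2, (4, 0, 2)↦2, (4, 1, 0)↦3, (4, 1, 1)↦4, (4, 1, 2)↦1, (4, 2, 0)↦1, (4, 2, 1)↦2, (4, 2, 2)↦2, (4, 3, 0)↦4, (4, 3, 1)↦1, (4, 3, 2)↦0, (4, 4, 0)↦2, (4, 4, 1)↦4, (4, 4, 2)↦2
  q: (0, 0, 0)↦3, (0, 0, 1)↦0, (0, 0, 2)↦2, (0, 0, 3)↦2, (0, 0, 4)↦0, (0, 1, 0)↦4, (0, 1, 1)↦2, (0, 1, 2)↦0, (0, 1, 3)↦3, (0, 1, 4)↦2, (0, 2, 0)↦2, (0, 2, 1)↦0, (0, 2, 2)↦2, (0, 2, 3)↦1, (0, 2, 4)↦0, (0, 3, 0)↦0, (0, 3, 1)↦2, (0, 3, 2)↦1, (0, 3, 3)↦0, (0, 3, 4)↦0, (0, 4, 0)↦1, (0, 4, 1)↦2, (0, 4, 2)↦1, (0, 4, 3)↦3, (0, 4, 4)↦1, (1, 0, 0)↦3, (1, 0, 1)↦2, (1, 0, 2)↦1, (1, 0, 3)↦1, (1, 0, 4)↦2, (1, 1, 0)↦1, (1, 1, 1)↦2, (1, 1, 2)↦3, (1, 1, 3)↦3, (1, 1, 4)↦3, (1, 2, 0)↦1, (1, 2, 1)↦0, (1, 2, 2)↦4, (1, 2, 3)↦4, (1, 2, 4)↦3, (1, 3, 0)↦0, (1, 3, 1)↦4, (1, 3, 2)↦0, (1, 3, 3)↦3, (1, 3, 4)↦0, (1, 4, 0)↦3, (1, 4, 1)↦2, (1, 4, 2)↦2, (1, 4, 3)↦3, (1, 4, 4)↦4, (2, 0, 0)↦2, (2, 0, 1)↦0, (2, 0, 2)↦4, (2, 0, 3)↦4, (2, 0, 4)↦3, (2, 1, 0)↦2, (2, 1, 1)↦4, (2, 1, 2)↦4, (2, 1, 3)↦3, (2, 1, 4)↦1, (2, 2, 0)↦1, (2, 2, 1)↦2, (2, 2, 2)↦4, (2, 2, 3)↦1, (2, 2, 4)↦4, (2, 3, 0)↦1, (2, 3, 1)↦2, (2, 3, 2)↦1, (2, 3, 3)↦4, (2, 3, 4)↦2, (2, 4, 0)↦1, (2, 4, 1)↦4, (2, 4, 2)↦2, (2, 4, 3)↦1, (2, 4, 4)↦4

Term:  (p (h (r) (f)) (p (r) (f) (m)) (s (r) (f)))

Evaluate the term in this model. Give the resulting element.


value = 2

  r = 3
  f = 1
  (h (r) (f)) = h(3, 1) = 4
  r = 3
  f = 1
  m = 1
  (p (r) (f) (m)) = p(3, 1, 1) = 2
  r = 3
  f = 1
  (s (r) (f)) = s(3, 1) = 1
  (p (h (r) (f)) (p (r) (f) (m)) (s (r) (f))) = p(4, 2, 1) = 2


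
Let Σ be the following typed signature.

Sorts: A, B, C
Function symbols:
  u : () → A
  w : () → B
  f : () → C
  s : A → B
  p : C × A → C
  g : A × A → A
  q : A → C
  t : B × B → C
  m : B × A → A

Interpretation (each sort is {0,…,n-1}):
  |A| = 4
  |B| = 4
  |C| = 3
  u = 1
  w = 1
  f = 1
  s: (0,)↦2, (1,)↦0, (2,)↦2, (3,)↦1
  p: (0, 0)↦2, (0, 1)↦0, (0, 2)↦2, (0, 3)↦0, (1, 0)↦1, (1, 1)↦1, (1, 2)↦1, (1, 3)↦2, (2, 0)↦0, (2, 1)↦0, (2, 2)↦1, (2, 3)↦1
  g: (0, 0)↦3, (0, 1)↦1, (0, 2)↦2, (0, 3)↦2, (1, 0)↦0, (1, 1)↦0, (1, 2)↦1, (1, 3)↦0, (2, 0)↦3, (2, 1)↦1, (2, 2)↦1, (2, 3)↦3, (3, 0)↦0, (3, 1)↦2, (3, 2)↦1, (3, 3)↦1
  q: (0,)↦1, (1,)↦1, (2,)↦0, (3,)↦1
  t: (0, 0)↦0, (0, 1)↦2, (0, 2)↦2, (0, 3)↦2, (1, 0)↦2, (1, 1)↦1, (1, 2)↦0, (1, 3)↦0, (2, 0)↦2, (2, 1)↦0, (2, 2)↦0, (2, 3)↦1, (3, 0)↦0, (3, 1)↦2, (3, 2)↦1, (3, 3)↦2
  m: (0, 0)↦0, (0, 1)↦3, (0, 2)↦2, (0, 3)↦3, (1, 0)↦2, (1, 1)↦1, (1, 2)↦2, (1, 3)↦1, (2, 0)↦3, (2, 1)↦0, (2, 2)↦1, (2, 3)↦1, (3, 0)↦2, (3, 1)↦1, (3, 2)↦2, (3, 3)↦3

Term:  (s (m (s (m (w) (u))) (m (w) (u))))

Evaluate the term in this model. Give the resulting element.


  w = 1
  u = 1
  (m (w) (u)) = m(1, 1) = 1
  (s (m (w) (u))) = s(1,) = 0
  w = 1
  u = 1
  (m (w) (u)) = m(1, 1) = 1
  (m (s (m (w) (u))) (m (w) (u))) = m(0, 1) = 3
  (s (m (s (m (w) (u))) (m (w) (u)))) = s(3,) = 1

value = 1


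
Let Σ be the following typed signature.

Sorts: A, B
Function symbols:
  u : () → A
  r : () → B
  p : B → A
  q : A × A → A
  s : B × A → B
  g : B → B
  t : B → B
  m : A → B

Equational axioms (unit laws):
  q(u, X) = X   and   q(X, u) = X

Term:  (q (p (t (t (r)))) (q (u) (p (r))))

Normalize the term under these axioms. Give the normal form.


1. (q (p (t (t (r)))) (q (u) (p (r))))  →  (q (p (t (t (r)))) (p (r)))

normal form = (q (p (t (t (r)))) (p (r)))


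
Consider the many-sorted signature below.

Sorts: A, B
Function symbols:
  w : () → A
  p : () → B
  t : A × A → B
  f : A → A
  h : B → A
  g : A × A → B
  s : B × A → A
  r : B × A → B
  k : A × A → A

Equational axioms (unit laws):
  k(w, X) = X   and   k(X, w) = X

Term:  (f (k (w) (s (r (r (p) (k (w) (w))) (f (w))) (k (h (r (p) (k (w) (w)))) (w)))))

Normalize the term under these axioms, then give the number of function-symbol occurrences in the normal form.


size = 12

1. (f (k (w) (s (r (r (p) (k (w) (w))) (f (w))) (k (h (r (p) (k (w) (w)))) (w)))))  →  (f (s (r (r (p) (k (w) (w))) (f (w))) (k (h (r (p) (k (w) (w)))) (w))))
2. (f (s (r (r (p) (k (w) (w))) (f (w))) (k (h (r (p) (k (w) (w)))) (w))))  →  (f (s (r (r (p) (w)) (f (w))) (k (h (r (p) (k (w) (w)))) (w))))
3. (f (s (r (r (p) (w)) (f (w))) (k (h (r (p) (k (w) (w)))) (w))))  →  (f (s (r (r (p) (w)) (f (w))) (h (r (p) (k (w) (w))))))
4. (f (s (r (r (p) (w)) (f (w))) (h (r (p) (k (w) (w))))))  →  (f (s (r (r (p) (w)) (f (w))) (h (r (p) (w)))))
normal form: (f (s (r (r (p) (w)) (f (w))) (h (r (p) (w)))))


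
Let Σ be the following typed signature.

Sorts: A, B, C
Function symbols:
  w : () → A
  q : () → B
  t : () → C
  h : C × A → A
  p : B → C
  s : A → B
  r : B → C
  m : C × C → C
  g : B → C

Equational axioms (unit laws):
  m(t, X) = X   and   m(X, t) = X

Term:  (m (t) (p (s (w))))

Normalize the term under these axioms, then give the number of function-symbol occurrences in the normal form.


1. (m (t) (p (s (w))))  →  (p (s (w)))
normal form: (p (s (w)))

size = 3


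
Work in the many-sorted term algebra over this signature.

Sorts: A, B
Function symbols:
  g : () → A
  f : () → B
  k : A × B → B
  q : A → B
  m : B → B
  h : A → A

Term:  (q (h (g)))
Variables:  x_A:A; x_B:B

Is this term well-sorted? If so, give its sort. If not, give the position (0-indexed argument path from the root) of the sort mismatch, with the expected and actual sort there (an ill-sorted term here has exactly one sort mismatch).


    (g) : A
  (h (g)) : A
(q (h (g))) : B

well-sorted; sort = B


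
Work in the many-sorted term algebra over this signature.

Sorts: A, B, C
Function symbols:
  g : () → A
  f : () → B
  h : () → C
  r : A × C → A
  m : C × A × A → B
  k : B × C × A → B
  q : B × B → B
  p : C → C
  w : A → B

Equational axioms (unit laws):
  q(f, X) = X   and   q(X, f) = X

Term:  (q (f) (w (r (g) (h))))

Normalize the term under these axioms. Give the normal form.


1. (q (f) (w (r (g) (h))))  →  (w (r (g) (h)))

normal form = (w (r (g) (h)))


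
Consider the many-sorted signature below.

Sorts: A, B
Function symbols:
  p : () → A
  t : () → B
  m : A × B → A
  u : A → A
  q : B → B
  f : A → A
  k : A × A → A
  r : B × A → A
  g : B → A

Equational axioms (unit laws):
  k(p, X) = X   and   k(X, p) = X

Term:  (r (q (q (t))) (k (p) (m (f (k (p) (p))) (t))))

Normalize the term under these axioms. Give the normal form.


1. (r (q (q (t))) (k (p) (m (f (k (p) (p))) (t))))  →  (r (q (q (t))) (m (f (k (p) (p))) (t)))
2. (r (q (q (t))) (m (f (k (p) (p))) (t)))  →  (r (q (q (t))) (m (f (p)) (t)))

normal form = (r (q (q (t))) (m (f (p)) (t)))


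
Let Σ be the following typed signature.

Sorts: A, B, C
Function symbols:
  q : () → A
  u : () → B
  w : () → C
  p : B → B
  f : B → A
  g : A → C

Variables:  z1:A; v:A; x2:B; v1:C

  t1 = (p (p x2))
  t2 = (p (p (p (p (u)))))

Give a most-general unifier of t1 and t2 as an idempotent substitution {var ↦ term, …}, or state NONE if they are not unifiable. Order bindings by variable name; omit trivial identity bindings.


{x2 ↦ (p (p (u)))}


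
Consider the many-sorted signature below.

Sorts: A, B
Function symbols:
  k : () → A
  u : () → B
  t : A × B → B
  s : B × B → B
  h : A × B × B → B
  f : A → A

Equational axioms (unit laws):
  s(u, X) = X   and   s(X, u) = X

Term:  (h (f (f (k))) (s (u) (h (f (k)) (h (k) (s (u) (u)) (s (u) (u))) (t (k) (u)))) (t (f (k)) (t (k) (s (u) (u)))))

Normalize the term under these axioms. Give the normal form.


1. (h (f (f (k))) (s (u) (h (f (k)) (h (k) (s (u) (u)) (s (u) (u))) (t (k) (u)))) (t (f (k)) (t (k) (s (u) (u)))))  →  (h (f (f (k))) (h (f (k)) (h (k) (s (u) (u)) (s (u) (u))) (t (k) (u))) (t (f (k)) (t (k) (s (u) (u)))))
2. (h (f (f (k))) (h (f (k)) (h (k) (s (u) (u)) (s (u) (u))) (t (k) (u))) (t (f (k)) (t (k) (s (u) (u)))))  →  (h (f (f (k))) (h (f (k)) (h (k) (u) (s (u) (u))) (t (k) (u))) (t (f (k)) (t (k) (s (u) (u)))))
3. (h (f (f (k))) (h (f (k)) (h (k) (u) (s (u) (u))) (t (k) (u))) (t (f (k)) (t (k) (s (u) (u)))))  →  (h (f (f (k))) (h (f (k)) (h (k) (u) (u)) (t (k) (u))) (t (f (k)) (t (k) (s (u) (u)))))
4. (h (f (f (k))) (h (f (k)) (h (k) (u) (u)) (t (k) (u))) (t (f (k)) (t (k) (s (u) (u)))))  →  (h (f (f (k))) (h (f (k)) (h (k) (u) (u)) (t (k) (u))) (t (f (k)) (t (k) (u))))

normal form = (h (f (f (k))) (h (f (k)) (h (k) (u) (u)) (t (k) (u))) (t (f (k)) (t (k) (u))))


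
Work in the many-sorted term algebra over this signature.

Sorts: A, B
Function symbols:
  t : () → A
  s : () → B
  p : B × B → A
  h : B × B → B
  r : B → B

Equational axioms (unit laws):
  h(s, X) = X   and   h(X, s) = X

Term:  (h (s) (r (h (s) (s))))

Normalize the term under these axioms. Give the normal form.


normal form = (r (s))

1. (h (s) (r (h (s) (s))))  →  (r (h (s) (s)))
2. (r (h (s) (s)))  →  (r (s))


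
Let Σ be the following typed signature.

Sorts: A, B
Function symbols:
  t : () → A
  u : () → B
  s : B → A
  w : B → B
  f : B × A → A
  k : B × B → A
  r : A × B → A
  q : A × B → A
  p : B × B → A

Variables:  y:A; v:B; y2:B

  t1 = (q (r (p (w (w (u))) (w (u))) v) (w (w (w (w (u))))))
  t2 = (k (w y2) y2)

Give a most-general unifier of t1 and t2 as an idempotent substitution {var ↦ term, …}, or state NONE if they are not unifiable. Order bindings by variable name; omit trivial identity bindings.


NONE (not unifiable)

head clash or occurs-check failure — not unifiable


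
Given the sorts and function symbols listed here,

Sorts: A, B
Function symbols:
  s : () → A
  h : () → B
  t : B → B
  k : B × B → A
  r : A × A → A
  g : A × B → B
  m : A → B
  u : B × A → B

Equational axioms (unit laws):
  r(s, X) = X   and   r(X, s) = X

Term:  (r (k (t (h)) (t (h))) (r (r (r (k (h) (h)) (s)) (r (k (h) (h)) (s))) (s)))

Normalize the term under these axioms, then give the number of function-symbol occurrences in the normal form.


1. (r (k (t (h)) (t (h))) (r (r (r (k (h) (h)) (s)) (r (k (h) (h)) (s))) (s)))  →  (r (k (t (h)) (t (h))) (r (r (k (h) (h)) (s)) (r (k (h) (h)) (s))))
2. (r (k (t (h)) (t (h))) (r (r (k (h) (h)) (s)) (r (k (h) (h)) (s))))  →  (r (k (t (h)) (t (h))) (r (k (h) (h)) (r (k (h) (h)) (s))))
3. (r (k (t (h)) (t (h))) (r (k (h) (h)) (r (k (h) (h)) (s))))  →  (r (k (t (h)) (t (h))) (r (k (h) (h)) (k (h) (h))))
normal form: (r (k (t (h)) (t (h))) (r (k (h) (h)) (k (h) (h))))

size = 13


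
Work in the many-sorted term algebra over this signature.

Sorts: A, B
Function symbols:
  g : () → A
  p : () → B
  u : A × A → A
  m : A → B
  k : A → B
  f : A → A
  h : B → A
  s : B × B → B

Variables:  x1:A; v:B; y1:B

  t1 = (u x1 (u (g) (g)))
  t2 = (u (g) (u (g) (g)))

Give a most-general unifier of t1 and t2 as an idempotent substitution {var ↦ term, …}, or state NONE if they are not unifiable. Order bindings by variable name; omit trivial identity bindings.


{x1 ↦ (g)}


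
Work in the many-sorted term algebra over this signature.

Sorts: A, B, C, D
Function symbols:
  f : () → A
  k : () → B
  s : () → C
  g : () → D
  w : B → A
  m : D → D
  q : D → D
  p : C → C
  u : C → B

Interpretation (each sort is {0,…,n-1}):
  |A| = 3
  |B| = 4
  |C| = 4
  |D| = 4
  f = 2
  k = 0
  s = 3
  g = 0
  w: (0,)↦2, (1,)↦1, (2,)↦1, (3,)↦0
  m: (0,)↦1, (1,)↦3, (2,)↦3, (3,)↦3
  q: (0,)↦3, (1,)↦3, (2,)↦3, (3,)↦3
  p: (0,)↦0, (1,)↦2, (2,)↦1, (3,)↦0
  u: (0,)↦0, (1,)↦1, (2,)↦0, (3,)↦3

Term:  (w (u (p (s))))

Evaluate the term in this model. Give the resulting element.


  s = 3
  (p (s)) = p(3,) = 0
  (u (p (s))) = u(0,) = 0
  (w (u (p (s)))) = w(0,) = 2

value = 2


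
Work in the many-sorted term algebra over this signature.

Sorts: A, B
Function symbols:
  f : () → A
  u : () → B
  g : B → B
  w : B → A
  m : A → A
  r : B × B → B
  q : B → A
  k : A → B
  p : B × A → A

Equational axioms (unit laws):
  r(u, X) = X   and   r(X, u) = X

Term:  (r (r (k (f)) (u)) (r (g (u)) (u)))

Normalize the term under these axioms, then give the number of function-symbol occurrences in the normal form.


1. (r (r (k (f)) (u)) (r (g (u)) (u)))  →  (r (k (f)) (r (g (u)) (u)))
2. (r (k (f)) (r (g (u)) (u)))  →  (r (k (f)) (g (u)))
normal form: (r (k (f)) (g (u)))

size = 5


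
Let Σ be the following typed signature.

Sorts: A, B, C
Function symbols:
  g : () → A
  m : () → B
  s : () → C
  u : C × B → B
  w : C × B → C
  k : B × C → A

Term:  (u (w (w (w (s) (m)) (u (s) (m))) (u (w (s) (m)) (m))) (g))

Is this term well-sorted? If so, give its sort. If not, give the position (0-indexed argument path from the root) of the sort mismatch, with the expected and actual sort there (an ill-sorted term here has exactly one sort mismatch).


        (s) : C
        (m) : B
      (w (s) (m)) : C
        (s) : C
        (m) : B
      (u (s) (m)) : B
    (w (w (s) (m)) (u (s) (m))) : C
        (s) : C
        (m) : B
      (w (s) (m)) : C
      (m) : B
    (u (w (s) (m)) (m)) : B
  (w (w (w (s) (m)) (u (s) (m))) (u (w (s) (m)) (m))) : C
  (g) : A
(u (w (w (w (s) (m)) (u (s) (m))) (u (w (s) (m)) (m))) (g)) : ✗ arg 1 at [1] has sort A, expected B

ill-sorted at position [1]: expected B, got A


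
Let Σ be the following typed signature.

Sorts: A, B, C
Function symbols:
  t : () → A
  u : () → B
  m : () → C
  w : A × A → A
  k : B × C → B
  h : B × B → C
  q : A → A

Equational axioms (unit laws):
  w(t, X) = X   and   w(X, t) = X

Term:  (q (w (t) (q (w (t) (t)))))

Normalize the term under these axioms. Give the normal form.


1. (q (w (t) (q (w (t) (t)))))  →  (q (q (w (t) (t))))
2. (q (q (w (t) (t))))  →  (q (q (t)))

normal form = (q (q (t)))


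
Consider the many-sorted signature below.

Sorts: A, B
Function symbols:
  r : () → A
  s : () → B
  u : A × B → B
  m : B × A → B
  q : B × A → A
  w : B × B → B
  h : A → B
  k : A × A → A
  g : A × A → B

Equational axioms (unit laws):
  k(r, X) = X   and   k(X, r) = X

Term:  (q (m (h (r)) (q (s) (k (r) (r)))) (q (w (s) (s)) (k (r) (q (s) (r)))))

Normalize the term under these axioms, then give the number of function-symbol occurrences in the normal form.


size = 14

1. (q (m (h (r)) (q (s) (k (r) (r)))) (q (w (s) (s)) (k (r) (q (s) (r)))))  →  (q (m (h (r)) (q (s) (r))) (q (w (s) (s)) (k (r) (q (s) (r)))))
2. (q (m (h (r)) (q (s) (r))) (q (w (s) (s)) (k (r) (q (s) (r)))))  →  (q (m (h (r)) (q (s) (r))) (q (w (s) (s)) (q (s) (r))))
normal form: (q (m (h (r)) (q (s) (r))) (q (w (s) (s)) (q (s) (r))))


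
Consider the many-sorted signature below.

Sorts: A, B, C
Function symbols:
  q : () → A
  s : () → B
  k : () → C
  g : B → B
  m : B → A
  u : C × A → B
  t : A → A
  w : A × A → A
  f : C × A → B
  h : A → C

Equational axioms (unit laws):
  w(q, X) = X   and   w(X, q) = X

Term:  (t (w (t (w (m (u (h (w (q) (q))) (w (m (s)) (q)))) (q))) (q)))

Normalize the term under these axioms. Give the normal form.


1. (t (w (t (w (m (u (h (w (q) (q))) (w (m (s)) (q)))) (q))) (q)))  →  (t (t (w (m (u (h (w (q) (q))) (w (m (s)) (q)))) (q))))
2. (t (t (w (m (u (h (w (q) (q))) (w (m (s)) (q)))) (q))))  →  (t (t (m (u (h (w (q) (q))) (w (m (s)) (q))))))
3. (t (t (m (u (h (w (q) (q))) (w (m (s)) (q))))))  →  (t (t (m (u (h (q)) (w (m (s)) (q))))))
4. (t (t (m (u (h (q)) (w (m (s)) (q))))))  →  (t (t (m (u (h (q)) (m (s))))))

normal form = (t (t (m (u (h (q)) (m (s))))))


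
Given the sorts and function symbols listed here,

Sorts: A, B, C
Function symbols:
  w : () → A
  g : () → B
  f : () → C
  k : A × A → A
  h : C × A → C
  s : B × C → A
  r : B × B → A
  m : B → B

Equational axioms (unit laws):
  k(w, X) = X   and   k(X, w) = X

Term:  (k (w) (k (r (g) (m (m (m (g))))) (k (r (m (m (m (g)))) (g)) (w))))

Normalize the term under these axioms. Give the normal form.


normal form = (k (r (g) (m (m (m (g))))) (r (m (m (m (g)))) (g)))

1. (k (w) (k (r (g) (m (m (m (g))))) (k (r (m (m (m (g)))) (g)) (w))))  →  (k (r (g) (m (m (m (g))))) (k (r (m (m (m (g)))) (g)) (w)))
2. (k (r (g) (m (m (m (g))))) (k (r (m (m (m (g)))) (g)) (w)))  →  (k (r (g) (m (m (m (g))))) (r (m (m (m (g)))) (g)))


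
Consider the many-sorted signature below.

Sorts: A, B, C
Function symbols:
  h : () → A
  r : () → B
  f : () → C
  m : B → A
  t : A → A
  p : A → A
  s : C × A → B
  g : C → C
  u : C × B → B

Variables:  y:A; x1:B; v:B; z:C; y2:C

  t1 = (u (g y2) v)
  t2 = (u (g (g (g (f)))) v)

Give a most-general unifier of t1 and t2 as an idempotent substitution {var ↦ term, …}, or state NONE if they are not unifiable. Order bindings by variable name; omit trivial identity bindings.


{y2 ↦ (g (g (f)))}


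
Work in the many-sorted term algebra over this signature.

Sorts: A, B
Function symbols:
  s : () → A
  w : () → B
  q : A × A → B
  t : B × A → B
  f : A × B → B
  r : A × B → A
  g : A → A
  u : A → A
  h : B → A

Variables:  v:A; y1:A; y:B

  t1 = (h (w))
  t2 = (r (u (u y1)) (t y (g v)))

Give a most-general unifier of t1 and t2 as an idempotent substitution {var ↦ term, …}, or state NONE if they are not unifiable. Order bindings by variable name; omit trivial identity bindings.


head clash or occurs-check failure — not unifiable

NONE (not unifiable)


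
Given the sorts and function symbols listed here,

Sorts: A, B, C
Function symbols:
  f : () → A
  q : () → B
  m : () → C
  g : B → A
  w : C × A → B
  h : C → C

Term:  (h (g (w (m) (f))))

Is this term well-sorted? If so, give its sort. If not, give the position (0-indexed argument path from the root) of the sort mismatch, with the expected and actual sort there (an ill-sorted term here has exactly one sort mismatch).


ill-sorted at position [0]: expected C, got A

      (m) : C
      (f) : A
    (w (m) (f)) : B
  (g (w (m) (f))) : A
(h (g (w (m) (f)))) : ✗ arg 0 at [0] has sort A, expected C


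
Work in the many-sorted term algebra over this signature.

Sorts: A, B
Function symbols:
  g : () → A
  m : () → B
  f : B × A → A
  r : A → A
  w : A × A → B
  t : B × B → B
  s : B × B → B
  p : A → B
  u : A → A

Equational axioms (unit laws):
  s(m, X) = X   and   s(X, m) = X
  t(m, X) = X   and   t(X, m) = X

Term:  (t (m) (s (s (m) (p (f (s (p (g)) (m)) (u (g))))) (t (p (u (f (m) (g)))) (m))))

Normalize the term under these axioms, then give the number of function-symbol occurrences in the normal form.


size = 12

1. (t (m) (s (s (m) (p (f (s (p (g)) (m)) (u (g))))) (t (p (u (f (m) (g)))) (m))))  →  (s (s (m) (p (f (s (p (g)) (m)) (u (g))))) (t (p (u (f (m) (g)))) (m)))
2. (s (s (m) (p (f (s (p (g)) (m)) (u (g))))) (t (p (u (f (m) (g)))) (m)))  →  (s (p (f (s (p (g)) (m)) (u (g)))) (t (p (u (f (m) (g)))) (m)))
3. (s (p (f (s (p (g)) (m)) (u (g)))) (t (p (u (f (m) (g)))) (m)))  →  (s (p (f (p (g)) (u (g)))) (t (p (u (f (m) (g)))) (m)))
4. (s (p (f (p (g)) (u (g)))) (t (p (u (f (m) (g)))) (m)))  →  (s (p (f (p (g)) (u (g)))) (p (u (f (m) (g)))))
normal form: (s (p (f (p (g)) (u (g)))) (p (u (f (m) (g)))))


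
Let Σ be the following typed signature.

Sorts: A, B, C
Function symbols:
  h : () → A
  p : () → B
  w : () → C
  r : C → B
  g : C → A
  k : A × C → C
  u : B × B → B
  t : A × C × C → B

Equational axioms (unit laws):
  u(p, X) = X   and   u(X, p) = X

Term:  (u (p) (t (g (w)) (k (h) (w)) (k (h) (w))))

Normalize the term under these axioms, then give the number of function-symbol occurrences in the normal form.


1. (u (p) (t (g (w)) (k (h) (w)) (k (h) (w))))  →  (t (g (w)) (k (h) (w)) (k (h) (w)))
normal form: (t (g (w)) (k (h) (w)) (k (h) (w)))

size = 9


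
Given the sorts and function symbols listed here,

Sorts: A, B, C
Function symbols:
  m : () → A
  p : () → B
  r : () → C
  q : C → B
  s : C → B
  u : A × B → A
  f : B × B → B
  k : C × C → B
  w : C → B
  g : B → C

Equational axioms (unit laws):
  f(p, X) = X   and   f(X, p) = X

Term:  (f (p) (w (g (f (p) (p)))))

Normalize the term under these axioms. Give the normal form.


1. (f (p) (w (g (f (p) (p)))))  →  (w (g (f (p) (p))))
2. (w (g (f (p) (p))))  →  (w (g (p)))

normal form = (w (g (p)))


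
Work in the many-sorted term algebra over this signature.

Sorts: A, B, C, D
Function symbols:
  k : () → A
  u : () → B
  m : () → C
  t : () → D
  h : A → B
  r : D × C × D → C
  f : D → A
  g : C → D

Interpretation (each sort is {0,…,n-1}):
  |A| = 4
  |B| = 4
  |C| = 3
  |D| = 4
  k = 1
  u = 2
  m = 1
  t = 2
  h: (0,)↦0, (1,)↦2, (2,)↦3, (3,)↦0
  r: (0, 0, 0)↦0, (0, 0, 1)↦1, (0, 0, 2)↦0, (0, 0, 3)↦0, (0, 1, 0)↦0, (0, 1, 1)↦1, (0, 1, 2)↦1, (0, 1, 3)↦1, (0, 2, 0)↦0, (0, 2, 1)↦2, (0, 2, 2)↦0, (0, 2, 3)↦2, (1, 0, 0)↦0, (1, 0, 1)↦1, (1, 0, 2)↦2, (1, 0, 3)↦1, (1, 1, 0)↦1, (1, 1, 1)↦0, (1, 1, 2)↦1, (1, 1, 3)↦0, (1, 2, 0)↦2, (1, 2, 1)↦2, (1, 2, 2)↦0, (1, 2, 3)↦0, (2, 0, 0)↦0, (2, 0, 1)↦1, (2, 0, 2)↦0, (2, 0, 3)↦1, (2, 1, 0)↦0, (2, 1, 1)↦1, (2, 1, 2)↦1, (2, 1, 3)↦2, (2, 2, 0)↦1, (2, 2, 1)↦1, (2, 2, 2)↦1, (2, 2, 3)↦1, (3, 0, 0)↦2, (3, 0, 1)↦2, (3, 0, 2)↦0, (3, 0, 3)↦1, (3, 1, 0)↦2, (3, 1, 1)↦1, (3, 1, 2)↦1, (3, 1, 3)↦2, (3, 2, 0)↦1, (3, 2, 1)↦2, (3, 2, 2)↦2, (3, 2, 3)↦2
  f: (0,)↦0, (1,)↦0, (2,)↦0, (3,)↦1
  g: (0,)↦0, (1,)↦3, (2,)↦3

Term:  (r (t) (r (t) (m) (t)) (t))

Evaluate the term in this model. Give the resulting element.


  t = 2
  t = 2
  m = 1
  t = 2
  (r (t) (m) (t)) = r(2, 1, 2) = 1
  t = 2
  (r (t) (r (t) (m) (t)) (t)) = r(2, 1, 2) = 1

value = 1


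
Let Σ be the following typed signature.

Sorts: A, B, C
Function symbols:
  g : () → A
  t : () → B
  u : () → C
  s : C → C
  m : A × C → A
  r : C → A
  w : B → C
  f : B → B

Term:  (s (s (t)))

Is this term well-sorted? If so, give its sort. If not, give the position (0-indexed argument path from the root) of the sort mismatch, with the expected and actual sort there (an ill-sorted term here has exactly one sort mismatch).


    (t) : B
  (s (t)) : ✗ arg 0 at [0, 0] has sort B, expected C

ill-sorted at position [0, 0]: expected C, got B
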